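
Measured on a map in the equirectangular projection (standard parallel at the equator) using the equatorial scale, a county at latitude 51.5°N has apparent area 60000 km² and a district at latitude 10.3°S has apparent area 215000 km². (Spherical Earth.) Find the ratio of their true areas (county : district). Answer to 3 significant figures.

0.177

Plate carrée has h = 1 and k = sec φ, giving areal scale sec φ; true area = (apparent area) · cos φ.
True area of county: 60000 × cos(51.5°) = 60000 × 0.6225 = 37350 km².
True area of district: 215000 × cos(10.3°) = 215000 × 0.9839 = 211500 km².
Ratio = 37350 / 211500 ≈ 0.177.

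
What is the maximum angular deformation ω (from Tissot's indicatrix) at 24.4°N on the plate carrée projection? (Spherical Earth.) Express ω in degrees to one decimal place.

5.4°

In the plate carrée (x = Rλ, y = Rφ), meridians are true-scale (h = 1) and parallels are stretched by k = sec φ.
At 24.4°: h = 1.000, k = 1.098; principal scales a = 1.098, b = 1.000.
sin(ω/2) = (a − b)/(a + b) = 0.09808/2.098 = 0.04675, so ω = 2 arcsin(0.04675) ≈ 5.4°.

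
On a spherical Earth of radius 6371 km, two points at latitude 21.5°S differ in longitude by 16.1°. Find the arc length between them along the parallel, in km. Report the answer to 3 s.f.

1670 km

Arc length along a parallel = R cos φ · Δλ (with Δλ in radians).
= 6371 × cos 21.5° × (16.1° × π/180) = 6371 × 0.9304 × 0.2810 ≈ 1670 km.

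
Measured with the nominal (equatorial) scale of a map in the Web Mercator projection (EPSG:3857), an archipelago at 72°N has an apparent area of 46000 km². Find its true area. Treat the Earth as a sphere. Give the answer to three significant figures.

The Mercator projection is conformal; its linear scale factor is the same in every direction and equals sec φ = 1/cos φ.
Areal scale = k² = sec²φ = 1/cos²(72°) = 1/0.3090² = 10.47.
True area = apparent / (areal scale) = 46000 / 10.47 ≈ 4390 km².

4390 km²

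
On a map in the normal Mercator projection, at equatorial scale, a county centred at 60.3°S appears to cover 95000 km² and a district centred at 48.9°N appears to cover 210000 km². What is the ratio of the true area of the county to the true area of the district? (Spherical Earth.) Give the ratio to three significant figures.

Mercator's areal exaggeration is sec²φ; hence true area = (apparent area) · cos²φ.
True area of county: 95000 × cos²(60.3°) = 95000 × 0.2455 = 23320 km².
True area of district: 210000 × cos²(48.9°) = 210000 × 0.4321 = 90750 km².
Ratio = 23320 / 90750 ≈ 0.257.

0.257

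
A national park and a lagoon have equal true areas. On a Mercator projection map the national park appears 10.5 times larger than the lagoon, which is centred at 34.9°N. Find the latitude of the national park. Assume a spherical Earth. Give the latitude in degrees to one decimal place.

Mercator areal scale is sec²φ, so apparent-area ratio = sec²φ₁ / sec²φ₂ = cos²φ₂ / cos²φ₁.
cos²φ₂ / cos²φ₁ = 10.5  ⇒  cos φ₁ = cos 34.9° / √10.5 = 0.8202/3.240 = 0.2531.
φ₁ = arccos(0.2531) ≈ 75.3°.

75.3°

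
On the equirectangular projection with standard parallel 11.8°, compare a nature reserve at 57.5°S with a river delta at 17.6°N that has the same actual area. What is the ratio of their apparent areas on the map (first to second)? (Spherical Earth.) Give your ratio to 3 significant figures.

With standard parallel φ₀ = 11.8°, the equirectangular projection gives x = Rλ cos φ₀, y = Rφ, so h = 1 and k = cos 11.8° / cos φ.
Areal scale at 57.5°: h·k = 1.000 × 1.822 = 1.822.
Areal scale at 17.6°: h·k = 1.000 × 1.027 = 1.027.
Ratio = 1.822/1.027 ≈ 1.77.

1.77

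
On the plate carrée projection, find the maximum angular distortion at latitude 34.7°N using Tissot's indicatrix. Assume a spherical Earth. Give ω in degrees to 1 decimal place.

In the plate carrée (x = Rλ, y = Rφ), meridians are true-scale (h = 1) and parallels are stretched by k = sec φ.
At 34.7°: h = 1.000, k = 1.216; principal scales a = 1.216, b = 1.000.
sin(ω/2) = (a − b)/(a + b) = 0.2163/2.216 = 0.09761, so ω = 2 arcsin(0.09761) ≈ 11.2°.

11.2°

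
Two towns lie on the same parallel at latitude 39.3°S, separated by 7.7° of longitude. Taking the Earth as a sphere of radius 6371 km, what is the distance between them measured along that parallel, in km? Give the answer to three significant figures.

663 km

Arc length along a parallel = R cos φ · Δλ (with Δλ in radians).
= 6371 × cos 39.3° × (7.7° × π/180) = 6371 × 0.7738 × 0.1344 ≈ 663 km.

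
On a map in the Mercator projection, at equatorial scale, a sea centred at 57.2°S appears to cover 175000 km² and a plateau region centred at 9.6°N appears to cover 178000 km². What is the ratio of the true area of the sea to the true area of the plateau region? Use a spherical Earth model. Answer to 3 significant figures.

0.297

On Mercator the areal scale is sec²φ, so true area = apparent × cos²φ.
True area of sea: 175000 × cos²(57.2°) = 175000 × 0.2934 = 51350 km².
True area of plateau region: 178000 × cos²(9.6°) = 178000 × 0.9722 = 173000 km².
Ratio = 51350 / 173000 ≈ 0.297.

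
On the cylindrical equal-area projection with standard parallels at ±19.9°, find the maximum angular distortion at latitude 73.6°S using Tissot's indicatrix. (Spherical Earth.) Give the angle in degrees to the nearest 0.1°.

113.1°

Cylindrical equal-area (φ₀ = 19.9°): h = cos φ / cos 19.9° along meridians, k = cos 19.9° / cos φ along parallels; h·k = 1.
At 73.6°: h = 0.3003, k = 3.330; principal scales a = 3.330, b = 0.3003.
sin(ω/2) = (a − b)/(a + b) = 3.030/3.631 = 0.8346, so ω = 2 arcsin(0.8346) ≈ 113.1°.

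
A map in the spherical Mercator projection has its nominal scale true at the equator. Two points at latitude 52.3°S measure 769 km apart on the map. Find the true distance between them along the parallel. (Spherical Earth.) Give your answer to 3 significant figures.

470 km

Mercator is conformal, so the point scale is isotropic: h = k = sec φ = 1/cos φ.
Along the parallel at 52.3°, map distances are exaggerated by k = sec 52.3° = 1.635.
True distance = 769 / 1.635 = 769 × cos 52.3° ≈ 470 km.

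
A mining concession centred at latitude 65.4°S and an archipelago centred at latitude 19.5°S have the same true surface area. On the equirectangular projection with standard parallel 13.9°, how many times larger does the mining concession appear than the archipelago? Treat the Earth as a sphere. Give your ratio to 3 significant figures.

2.26

The equidistant cylindrical projection with φ₀ = 13.9° has h = 1 (meridians true) and k = cos φ₀ / cos φ along parallels.
Areal scale at 65.4°: h·k = 1.000 × 2.332 = 2.332.
Areal scale at 19.5°: h·k = 1.000 × 1.030 = 1.030.
Ratio = 2.332/1.030 ≈ 2.26.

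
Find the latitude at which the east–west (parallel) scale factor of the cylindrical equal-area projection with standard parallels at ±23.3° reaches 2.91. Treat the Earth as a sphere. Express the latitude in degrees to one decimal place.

Cylindrical equal-area (φ₀ = 23.3°): h = cos φ / cos 23.3° along meridians, k = cos 23.3° / cos φ along parallels; h·k = 1.
k = cos φ₀ / cos φ = 2.91  ⇒  cos φ = cos 23.3° / 2.91 = 0.3156.
φ = arccos(0.3156) ≈ 71.6°.

71.6°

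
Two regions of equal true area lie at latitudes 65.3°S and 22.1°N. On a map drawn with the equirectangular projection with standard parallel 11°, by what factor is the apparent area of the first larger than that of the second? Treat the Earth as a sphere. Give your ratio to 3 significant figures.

In the equirectangular projection with standard parallel φ₀ = 11° (x = Rλ cos φ₀, y = Rφ), meridians are true-scale (h = 1) and the parallel scale is k = cos φ₀ / cos φ.
Areal scale at 65.3°: h·k = 1.000 × 2.349 = 2.349.
Areal scale at 22.1°: h·k = 1.000 × 1.059 = 1.059.
Ratio = 2.349/1.059 ≈ 2.22.

2.22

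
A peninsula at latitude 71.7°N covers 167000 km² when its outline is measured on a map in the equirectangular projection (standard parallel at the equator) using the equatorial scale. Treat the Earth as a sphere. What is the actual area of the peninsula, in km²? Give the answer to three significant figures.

52400 km²

For the equirectangular projection with φ₀ = 0 (plate carrée), h = 1 along meridians and k = sec φ along parallels.
Areal scale = h·k = 1 × sec φ; at 71.7°, h = 1.000, k = 3.185, so h·k = 3.185.
True area = apparent / (areal scale) = 167000 / 3.185 ≈ 52400 km².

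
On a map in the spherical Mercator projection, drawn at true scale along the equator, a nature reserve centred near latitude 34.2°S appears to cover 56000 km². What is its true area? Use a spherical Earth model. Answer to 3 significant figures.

38300 km²

The Mercator projection is conformal; its linear scale factor is the same in every direction and equals sec φ = 1/cos φ.
Areal scale = k² = sec²φ = 1/cos²(34.2°) = 1/0.8271² = 1.462.
True area = apparent / (areal scale) = 56000 / 1.462 ≈ 38300 km².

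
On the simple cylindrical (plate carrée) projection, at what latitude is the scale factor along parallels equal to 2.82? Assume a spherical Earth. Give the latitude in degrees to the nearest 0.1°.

69.2°

Plate carrée: h = 1, k = sec φ along parallels.
sec φ = 2.82  ⇒  cos φ = 0.3546  ⇒  φ ≈ 69.2°.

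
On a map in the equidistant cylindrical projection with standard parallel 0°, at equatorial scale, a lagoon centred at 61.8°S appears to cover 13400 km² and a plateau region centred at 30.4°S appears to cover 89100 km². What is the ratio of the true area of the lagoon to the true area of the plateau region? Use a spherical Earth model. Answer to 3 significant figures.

On the plate carrée, areal scale = h·k = 1 × sec φ, so true area = apparent × cos φ.
True area of lagoon: 13400 × cos(61.8°) = 13400 × 0.4726 = 6332 km².
True area of plateau region: 89100 × cos(30.4°) = 89100 × 0.8625 = 76850 km².
Ratio = 6332 / 76850 ≈ 0.0824.

0.0824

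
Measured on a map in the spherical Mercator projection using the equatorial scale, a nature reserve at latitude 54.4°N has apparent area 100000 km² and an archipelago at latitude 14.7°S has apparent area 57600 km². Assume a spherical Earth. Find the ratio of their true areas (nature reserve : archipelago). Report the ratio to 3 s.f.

0.629

Mercator's areal exaggeration is sec²φ; hence true area = (apparent area) · cos²φ.
True area of nature reserve: 100000 × cos²(54.4°) = 100000 × 0.3389 = 33890 km².
True area of archipelago: 57600 × cos²(14.7°) = 57600 × 0.9356 = 53890 km².
Ratio = 33890 / 53890 ≈ 0.629.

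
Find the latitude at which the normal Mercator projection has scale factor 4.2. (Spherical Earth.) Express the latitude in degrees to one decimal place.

76.2°

Mercator scale is k = sec φ = 1/cos φ.
1/cos φ = 4.2  ⇒  cos φ = 0.2381  ⇒  φ = arccos(0.2381) ≈ 76.2°.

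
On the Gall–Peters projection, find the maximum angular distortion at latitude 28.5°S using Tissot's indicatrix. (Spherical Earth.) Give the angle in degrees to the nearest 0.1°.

The Gall–Peters projection is cylindrical equal-area with φ₀ = 45°. Cylindrical equal-area (φ₀ = 45°): h = cos φ / cos 45° along meridians, k = cos 45° / cos φ along parallels; h·k = 1.
At 28.5°: h = 1.243, k = 0.8046; principal scales a = 1.243, b = 0.8046.
sin(ω/2) = (a − b)/(a + b) = 0.4382/2.047 = 0.2140, so ω = 2 arcsin(0.2140) ≈ 24.7°.

24.7°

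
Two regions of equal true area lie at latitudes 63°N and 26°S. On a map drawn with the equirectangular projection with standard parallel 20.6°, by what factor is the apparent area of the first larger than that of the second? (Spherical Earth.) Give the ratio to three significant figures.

1.98

With standard parallel φ₀ = 20.6°, the equirectangular projection gives x = Rλ cos φ₀, y = Rφ, so h = 1 and k = cos 20.6° / cos φ.
Areal scale at 63°: h·k = 1.000 × 2.062 = 2.062.
Areal scale at 26°: h·k = 1.000 × 1.041 = 1.041.
Ratio = 2.062/1.041 ≈ 1.98.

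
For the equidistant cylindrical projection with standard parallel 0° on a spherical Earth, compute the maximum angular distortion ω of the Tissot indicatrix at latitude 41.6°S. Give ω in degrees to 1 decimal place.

16.6°

In the plate carrée (x = Rλ, y = Rφ), meridians are true-scale (h = 1) and parallels are stretched by k = sec φ.
At 41.6°: h = 1.000, k = 1.337; principal scales a = 1.337, b = 1.000.
sin(ω/2) = (a − b)/(a + b) = 0.3373/2.337 = 0.1443, so ω = 2 arcsin(0.1443) ≈ 16.6°.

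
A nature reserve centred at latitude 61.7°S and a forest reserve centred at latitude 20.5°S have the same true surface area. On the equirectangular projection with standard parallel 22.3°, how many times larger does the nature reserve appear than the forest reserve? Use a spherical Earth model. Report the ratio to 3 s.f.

1.98

The equidistant cylindrical projection with φ₀ = 22.3° has h = 1 (meridians true) and k = cos φ₀ / cos φ along parallels.
Areal scale at 61.7°: h·k = 1.000 × 1.952 = 1.952.
Areal scale at 20.5°: h·k = 1.000 × 0.9878 = 0.9878.
Ratio = 1.952/0.9878 ≈ 1.98.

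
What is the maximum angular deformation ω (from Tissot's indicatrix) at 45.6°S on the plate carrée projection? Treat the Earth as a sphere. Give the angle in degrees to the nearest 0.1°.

20.4°

Plate carrée maps x = Rλ, y = Rφ. The meridian scale is h = 1 and the parallel scale is k = 1/cos φ = sec φ.
At 45.6°: h = 1.000, k = 1.429; principal scales a = 1.429, b = 1.000.
sin(ω/2) = (a − b)/(a + b) = 0.4293/2.429 = 0.1767, so ω = 2 arcsin(0.1767) ≈ 20.4°.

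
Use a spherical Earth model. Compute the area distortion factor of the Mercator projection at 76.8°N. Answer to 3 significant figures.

Mercator is conformal, so the point scale is isotropic: h = k = sec φ = 1/cos φ.
Areal scale = k² = sec²φ = 1/cos²(76.8°) = 1/0.2284² = 19.18.

19.2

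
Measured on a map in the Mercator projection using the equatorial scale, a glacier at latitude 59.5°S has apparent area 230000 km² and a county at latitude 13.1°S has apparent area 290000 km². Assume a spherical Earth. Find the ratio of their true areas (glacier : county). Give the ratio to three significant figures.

0.215

On Mercator the areal scale is sec²φ, so true area = apparent × cos²φ.
True area of glacier: 230000 × cos²(59.5°) = 230000 × 0.2576 = 59250 km².
True area of county: 290000 × cos²(13.1°) = 290000 × 0.9486 = 275100 km².
Ratio = 59250 / 275100 ≈ 0.215.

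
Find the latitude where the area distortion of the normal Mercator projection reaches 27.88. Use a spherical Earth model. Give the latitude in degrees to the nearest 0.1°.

Mercator areal scale is sec²φ.
sec²φ = 27.88  ⇒  cos²φ = 0.03587  ⇒  cos φ = 0.1894.
φ = arccos(0.1894) ≈ 79.1°.

79.1°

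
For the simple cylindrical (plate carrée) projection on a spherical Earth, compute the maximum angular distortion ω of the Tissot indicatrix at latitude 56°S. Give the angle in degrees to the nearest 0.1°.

32.8°

For the equirectangular projection with φ₀ = 0 (plate carrée), h = 1 along meridians and k = sec φ along parallels.
At 56°: h = 1.000, k = 1.788; principal scales a = 1.788, b = 1.000.
sin(ω/2) = (a − b)/(a + b) = 0.7883/2.788 = 0.2827, so ω = 2 arcsin(0.2827) ≈ 32.8°.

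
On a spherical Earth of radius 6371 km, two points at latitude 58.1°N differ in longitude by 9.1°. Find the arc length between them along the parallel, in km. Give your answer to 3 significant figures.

Arc length along a parallel = R cos φ · Δλ (with Δλ in radians).
= 6371 × cos 58.1° × (9.1° × π/180) = 6371 × 0.5284 × 0.1588 ≈ 535 km.

535 km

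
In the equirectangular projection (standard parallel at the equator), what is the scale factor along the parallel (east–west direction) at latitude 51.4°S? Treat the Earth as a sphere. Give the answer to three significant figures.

1.60

In the plate carrée (x = Rλ, y = Rφ), meridians are true-scale (h = 1) and parallels are stretched by k = sec φ.
k = 1/cos 51.4° = 1/0.6239 = 1.603.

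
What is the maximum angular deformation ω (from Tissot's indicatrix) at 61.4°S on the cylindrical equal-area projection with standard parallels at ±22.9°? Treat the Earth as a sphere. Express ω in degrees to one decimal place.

A cylindrical equal-area projection with standard parallel φ₀ has meridian scale h = cos φ / cos φ₀ and parallel scale k = cos φ₀ / cos φ (so areas are preserved, h·k = 1).
At 61.4°: h = 0.5196, k = 1.924; principal scales a = 1.924, b = 0.5196.
sin(ω/2) = (a − b)/(a + b) = 1.405/2.444 = 0.5748, so ω = 2 arcsin(0.5748) ≈ 70.2°.

70.2°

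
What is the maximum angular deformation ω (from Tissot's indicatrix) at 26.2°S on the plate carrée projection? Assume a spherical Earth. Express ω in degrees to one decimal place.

In the plate carrée (x = Rλ, y = Rφ), meridians are true-scale (h = 1) and parallels are stretched by k = sec φ.
At 26.2°: h = 1.000, k = 1.115; principal scales a = 1.115, b = 1.000.
sin(ω/2) = (a − b)/(a + b) = 0.1145/2.115 = 0.05415, so ω = 2 arcsin(0.05415) ≈ 6.2°.

6.2°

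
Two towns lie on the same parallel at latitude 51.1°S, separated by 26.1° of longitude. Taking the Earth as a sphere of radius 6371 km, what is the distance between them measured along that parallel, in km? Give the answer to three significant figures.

1820 km

Arc length along a parallel = R cos φ · Δλ (with Δλ in radians).
= 6371 × cos 51.1° × (26.1° × π/180) = 6371 × 0.6280 × 0.4555 ≈ 1820 km.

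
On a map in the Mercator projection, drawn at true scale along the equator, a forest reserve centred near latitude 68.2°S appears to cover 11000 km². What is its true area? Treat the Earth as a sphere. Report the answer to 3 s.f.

For Mercator, h = k = sec φ (a conformal cylindrical projection has a single point scale, 1/cos φ).
Areal scale = k² = sec²φ = 1/cos²(68.2°) = 1/0.3714² = 7.251.
True area = apparent / (areal scale) = 11000 / 7.251 ≈ 1520 km².

1520 km²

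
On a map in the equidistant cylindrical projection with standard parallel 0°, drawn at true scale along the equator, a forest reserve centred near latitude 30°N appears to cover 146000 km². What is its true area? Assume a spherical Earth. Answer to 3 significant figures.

For the equirectangular projection with φ₀ = 0 (plate carrée), h = 1 along meridians and k = sec φ along parallels.
Areal scale = h·k = 1 × sec φ; at 30°, h = 1.000, k = 1.155, so h·k = 1.155.
True area = apparent / (areal scale) = 146000 / 1.155 ≈ 126000 km².

126000 km²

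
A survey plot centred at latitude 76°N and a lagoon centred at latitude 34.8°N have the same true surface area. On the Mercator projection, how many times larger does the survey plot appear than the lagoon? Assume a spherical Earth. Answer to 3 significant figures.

Mercator areal scale is sec²φ.
At 76°: sec²(76°) = 1/0.2419² = 17.09.
At 34.8°: sec²(34.8°) = 1/0.8211² = 1.483.
Ratio = 17.09/1.483 = cos²(34.8°)/cos²(76°) ≈ 11.5.

11.5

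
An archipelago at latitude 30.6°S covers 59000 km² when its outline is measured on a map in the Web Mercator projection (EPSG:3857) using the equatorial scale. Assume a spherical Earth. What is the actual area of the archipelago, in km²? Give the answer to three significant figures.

For Mercator, h = k = sec φ (a conformal cylindrical projection has a single point scale, 1/cos φ).
Areal scale = k² = sec²φ = 1/cos²(30.6°) = 1/0.8607² = 1.350.
True area = apparent / (areal scale) = 59000 / 1.350 ≈ 43700 km².

43700 km²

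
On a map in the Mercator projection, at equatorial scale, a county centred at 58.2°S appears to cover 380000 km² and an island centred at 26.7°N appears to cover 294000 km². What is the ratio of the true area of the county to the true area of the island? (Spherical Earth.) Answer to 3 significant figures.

Since Mercator area scale is 1/cos²φ, the true area equals the apparent area multiplied by cos²φ.
True area of county: 380000 × cos²(58.2°) = 380000 × 0.2777 = 105500 km².
True area of island: 294000 × cos²(26.7°) = 294000 × 0.7981 = 234600 km².
Ratio = 105500 / 234600 ≈ 0.450.

0.450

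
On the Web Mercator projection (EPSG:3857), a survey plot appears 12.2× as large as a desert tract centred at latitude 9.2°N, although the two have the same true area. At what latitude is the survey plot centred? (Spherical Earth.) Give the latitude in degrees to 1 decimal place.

73.6°

For equal true areas on Mercator, apparent areas scale as sec²φ, so the ratio is cos²φ₂ / cos²φ₁.
cos²φ₂ / cos²φ₁ = 12.2  ⇒  cos φ₁ = cos 9.2° / √12.2 = 0.9871/3.493 = 0.2826.
φ₁ = arccos(0.2826) ≈ 73.6°.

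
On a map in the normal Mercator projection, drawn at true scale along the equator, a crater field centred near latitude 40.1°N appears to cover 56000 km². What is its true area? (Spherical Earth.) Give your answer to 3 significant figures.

32800 km²

The Mercator projection is conformal; its linear scale factor is the same in every direction and equals sec φ = 1/cos φ.
Areal scale = k² = sec²φ = 1/cos²(40.1°) = 1/0.7649² = 1.709.
True area = apparent / (areal scale) = 56000 / 1.709 ≈ 32800 km².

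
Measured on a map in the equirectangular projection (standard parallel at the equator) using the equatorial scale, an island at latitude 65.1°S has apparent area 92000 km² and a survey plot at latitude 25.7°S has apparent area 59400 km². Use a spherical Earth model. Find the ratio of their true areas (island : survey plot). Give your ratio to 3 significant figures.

Plate carrée has h = 1 and k = sec φ, giving areal scale sec φ; true area = (apparent area) · cos φ.
True area of island: 92000 × cos(65.1°) = 92000 × 0.4210 = 38740 km².
True area of survey plot: 59400 × cos(25.7°) = 59400 × 0.9011 = 53520 km².
Ratio = 38740 / 53520 ≈ 0.724.

0.724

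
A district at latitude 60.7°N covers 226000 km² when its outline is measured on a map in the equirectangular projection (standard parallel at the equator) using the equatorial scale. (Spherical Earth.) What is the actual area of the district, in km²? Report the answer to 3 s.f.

For the equirectangular projection with φ₀ = 0 (plate carrée), h = 1 along meridians and k = sec φ along parallels.
Areal scale = h·k = 1 × sec φ; at 60.7°, h = 1.000, k = 2.043, so h·k = 2.043.
True area = apparent / (areal scale) = 226000 / 2.043 ≈ 111000 km².

111000 km²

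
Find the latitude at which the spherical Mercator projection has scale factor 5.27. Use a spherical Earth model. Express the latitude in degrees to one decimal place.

79.1°

Mercator scale is k = sec φ = 1/cos φ.
1/cos φ = 5.27  ⇒  cos φ = 0.1898  ⇒  φ = arccos(0.1898) ≈ 79.1°.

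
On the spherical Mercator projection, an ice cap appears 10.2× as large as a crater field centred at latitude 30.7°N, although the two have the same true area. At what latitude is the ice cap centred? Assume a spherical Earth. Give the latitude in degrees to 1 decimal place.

On Mercator, (apparent₁)/(apparent₂) = sec²φ₁ / sec²φ₂ when true areas are equal.
cos²φ₂ / cos²φ₁ = 10.2  ⇒  cos φ₁ = cos 30.7° / √10.2 = 0.8599/3.194 = 0.2692.
φ₁ = arccos(0.2692) ≈ 74.4°.

74.4°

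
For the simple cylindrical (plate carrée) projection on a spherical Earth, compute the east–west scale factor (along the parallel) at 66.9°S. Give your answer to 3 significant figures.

Plate carrée maps x = Rλ, y = Rφ. The meridian scale is h = 1 and the parallel scale is k = 1/cos φ = sec φ.
k = 1/cos 66.9° = 1/0.3923 = 2.549.

2.55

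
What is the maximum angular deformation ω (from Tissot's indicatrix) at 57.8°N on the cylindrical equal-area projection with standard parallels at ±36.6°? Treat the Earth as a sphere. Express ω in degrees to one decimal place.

A cylindrical equal-area projection with standard parallel φ₀ has meridian scale h = cos φ / cos φ₀ and parallel scale k = cos φ₀ / cos φ (so areas are preserved, h·k = 1).
At 57.8°: h = 0.6638, k = 1.507; principal scales a = 1.507, b = 0.6638.
sin(ω/2) = (a − b)/(a + b) = 0.8428/2.170 = 0.3883, so ω = 2 arcsin(0.3883) ≈ 45.7°.

45.7°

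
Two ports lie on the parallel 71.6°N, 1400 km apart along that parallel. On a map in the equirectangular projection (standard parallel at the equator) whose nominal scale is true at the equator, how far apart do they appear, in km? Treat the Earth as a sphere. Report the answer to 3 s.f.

For the equirectangular projection with φ₀ = 0 (plate carrée), h = 1 along meridians and k = sec φ along parallels.
Along the parallel, k = sec 71.6° = 1/0.3156 = 3.168.
Map distance = 1400 × 3.168 ≈ 4440 km.

4440 km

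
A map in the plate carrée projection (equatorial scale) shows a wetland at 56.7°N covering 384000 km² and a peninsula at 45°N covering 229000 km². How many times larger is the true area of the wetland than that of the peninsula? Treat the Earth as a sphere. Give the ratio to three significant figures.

On the plate carrée, areal scale = h·k = 1 × sec φ, so true area = apparent × cos φ.
True area of wetland: 384000 × cos(56.7°) = 384000 × 0.5490 = 210800 km².
True area of peninsula: 229000 × cos(45°) = 229000 × 0.7071 = 161900 km².
Ratio = 210800 / 161900 ≈ 1.30.

1.30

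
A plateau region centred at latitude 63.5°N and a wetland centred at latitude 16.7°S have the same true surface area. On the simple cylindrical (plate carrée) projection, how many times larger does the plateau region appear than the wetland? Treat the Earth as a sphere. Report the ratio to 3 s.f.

2.15

In the plate carrée (x = Rλ, y = Rφ), meridians are true-scale (h = 1) and parallels are stretched by k = sec φ.
Areal scale at 63.5°: h·k = 1.000 × 2.241 = 2.241.
Areal scale at 16.7°: h·k = 1.000 × 1.044 = 1.044.
Ratio = 2.241/1.044 ≈ 2.15.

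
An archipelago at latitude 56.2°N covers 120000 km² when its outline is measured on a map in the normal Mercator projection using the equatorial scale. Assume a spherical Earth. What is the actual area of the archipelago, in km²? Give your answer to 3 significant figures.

For Mercator, h = k = sec φ (a conformal cylindrical projection has a single point scale, 1/cos φ).
Areal scale = k² = sec²φ = 1/cos²(56.2°) = 1/0.5563² = 3.231.
True area = apparent / (areal scale) = 120000 / 3.231 ≈ 37100 km².

37100 km²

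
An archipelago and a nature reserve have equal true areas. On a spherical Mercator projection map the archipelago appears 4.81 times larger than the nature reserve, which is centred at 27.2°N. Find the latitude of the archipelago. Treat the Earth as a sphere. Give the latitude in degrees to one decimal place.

On Mercator, (apparent₁)/(apparent₂) = sec²φ₁ / sec²φ₂ when true areas are equal.
cos²φ₂ / cos²φ₁ = 4.81  ⇒  cos φ₁ = cos 27.2° / √4.81 = 0.8894/2.193 = 0.4055.
φ₁ = arccos(0.4055) ≈ 66.1°.

66.1°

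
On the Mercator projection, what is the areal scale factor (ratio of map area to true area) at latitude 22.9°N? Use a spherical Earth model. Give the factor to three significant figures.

The Mercator projection is conformal; its linear scale factor is the same in every direction and equals sec φ = 1/cos φ.
Areal scale = k² = sec²φ = 1/cos²(22.9°) = 1/0.9212² = 1.178.

1.18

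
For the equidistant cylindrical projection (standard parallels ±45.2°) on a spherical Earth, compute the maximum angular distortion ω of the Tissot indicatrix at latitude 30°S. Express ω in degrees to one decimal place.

The equidistant cylindrical projection with φ₀ = 45.2° has h = 1 (meridians true) and k = cos φ₀ / cos φ along parallels.
At 30°: h = 1.000, k = 0.8136; principal scales a = 1.000, b = 0.8136.
sin(ω/2) = (a − b)/(a + b) = 0.1864/1.814 = 0.1028, so ω = 2 arcsin(0.1028) ≈ 11.8°.

11.8°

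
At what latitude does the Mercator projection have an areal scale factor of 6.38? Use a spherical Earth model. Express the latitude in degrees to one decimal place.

Mercator areal scale is sec²φ.
sec²φ = 6.38  ⇒  cos²φ = 0.1567  ⇒  cos φ = 0.3959.
φ = arccos(0.3959) ≈ 66.7°.

66.7°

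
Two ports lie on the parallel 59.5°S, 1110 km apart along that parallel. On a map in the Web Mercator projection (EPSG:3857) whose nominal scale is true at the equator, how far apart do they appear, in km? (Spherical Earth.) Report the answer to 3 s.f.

2190 km

Mercator is conformal, so the point scale is isotropic: h = k = sec φ = 1/cos φ.
Along the parallel, k = sec 59.5° = 1/0.5075 = 1.970.
Map distance = 1110 × 1.970 ≈ 2190 km.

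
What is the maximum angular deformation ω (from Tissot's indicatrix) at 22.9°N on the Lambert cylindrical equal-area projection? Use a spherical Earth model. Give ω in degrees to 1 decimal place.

9.4°

The Lambert cylindrical equal-area projection is the cylindrical equal-area projection with its standard parallel at the equator (φ₀ = 0). For cylindrical equal-area with standard parallel φ₀, h = cos φ / cos φ₀ and k = cos φ₀ / cos φ, so h·k = 1.
At 22.9°: h = 0.9212, k = 1.086; principal scales a = 1.086, b = 0.9212.
sin(ω/2) = (a − b)/(a + b) = 0.1644/2.007 = 0.08191, so ω = 2 arcsin(0.08191) ≈ 9.4°.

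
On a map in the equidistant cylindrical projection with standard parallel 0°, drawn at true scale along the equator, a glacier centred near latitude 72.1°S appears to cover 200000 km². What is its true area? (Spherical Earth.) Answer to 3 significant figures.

61500 km²

In the plate carrée (x = Rλ, y = Rφ), meridians are true-scale (h = 1) and parallels are stretched by k = sec φ.
Areal scale = h·k = 1 × sec φ; at 72.1°, h = 1.000, k = 3.254, so h·k = 3.254.
True area = apparent / (areal scale) = 200000 / 3.254 ≈ 61500 km².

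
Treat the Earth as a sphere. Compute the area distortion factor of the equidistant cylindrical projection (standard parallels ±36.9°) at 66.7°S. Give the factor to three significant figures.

The equidistant cylindrical projection with φ₀ = 36.9° has h = 1 (meridians true) and k = cos φ₀ / cos φ along parallels.
Areal scale = h·k = 1 × cos φ₀ / cos φ; at 66.7°, h = 1.000, k = 2.022, so h·k = 2.022.

2.02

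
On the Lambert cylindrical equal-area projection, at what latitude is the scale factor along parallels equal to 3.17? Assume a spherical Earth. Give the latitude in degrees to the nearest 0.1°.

71.6°

The Lambert cylindrical equal-area projection is the cylindrical equal-area projection with its standard parallel at the equator (φ₀ = 0). A cylindrical equal-area projection with standard parallel φ₀ has meridian scale h = cos φ / cos φ₀ and parallel scale k = cos φ₀ / cos φ (so areas are preserved, h·k = 1).
k = cos φ₀ / cos φ = 3.17  ⇒  cos φ = cos 0° / 3.17 = 0.3155.
φ = arccos(0.3155) ≈ 71.6°.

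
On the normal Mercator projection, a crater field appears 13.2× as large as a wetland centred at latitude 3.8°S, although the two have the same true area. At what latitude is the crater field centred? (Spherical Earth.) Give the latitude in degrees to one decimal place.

For equal true areas on Mercator, apparent areas scale as sec²φ, so the ratio is cos²φ₂ / cos²φ₁.
cos²φ₂ / cos²φ₁ = 13.2  ⇒  cos φ₁ = cos 3.8° / √13.2 = 0.9978/3.633 = 0.2746.
φ₁ = arccos(0.2746) ≈ 74.1°.

74.1°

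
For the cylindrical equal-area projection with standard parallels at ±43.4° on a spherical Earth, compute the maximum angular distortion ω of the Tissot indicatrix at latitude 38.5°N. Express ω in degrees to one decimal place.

8.5°

For cylindrical equal-area with standard parallel φ₀, h = cos φ / cos φ₀ and k = cos φ₀ / cos φ, so h·k = 1.
At 38.5°: h = 1.077, k = 0.9284; principal scales a = 1.077, b = 0.9284.
sin(ω/2) = (a − b)/(a + b) = 0.1487/2.006 = 0.07415, so ω = 2 arcsin(0.07415) ≈ 8.5°.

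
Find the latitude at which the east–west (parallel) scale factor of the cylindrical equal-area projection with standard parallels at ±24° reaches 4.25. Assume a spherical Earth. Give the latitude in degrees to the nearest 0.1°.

77.6°

Cylindrical equal-area (φ₀ = 24°): h = cos φ / cos 24° along meridians, k = cos 24° / cos φ along parallels; h·k = 1.
k = cos φ₀ / cos φ = 4.25  ⇒  cos φ = cos 24° / 4.25 = 0.2150.
φ = arccos(0.2150) ≈ 77.6°.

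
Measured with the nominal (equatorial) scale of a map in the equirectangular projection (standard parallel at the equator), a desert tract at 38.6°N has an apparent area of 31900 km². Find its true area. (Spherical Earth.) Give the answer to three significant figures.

24900 km²

In the plate carrée (x = Rλ, y = Rφ), meridians are true-scale (h = 1) and parallels are stretched by k = sec φ.
Areal scale = h·k = 1 × sec φ; at 38.6°, h = 1.000, k = 1.280, so h·k = 1.280.
True area = apparent / (areal scale) = 31900 / 1.280 ≈ 24900 km².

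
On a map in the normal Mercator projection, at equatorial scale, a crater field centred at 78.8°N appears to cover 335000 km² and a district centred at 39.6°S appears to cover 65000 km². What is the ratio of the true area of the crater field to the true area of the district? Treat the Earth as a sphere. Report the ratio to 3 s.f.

0.328

Mercator's areal exaggeration is sec²φ; hence true area = (apparent area) · cos²φ.
True area of crater field: 335000 × cos²(78.8°) = 335000 × 0.03773 = 12640 km².
True area of district: 65000 × cos²(39.6°) = 65000 × 0.5937 = 38590 km².
Ratio = 12640 / 38590 ≈ 0.328.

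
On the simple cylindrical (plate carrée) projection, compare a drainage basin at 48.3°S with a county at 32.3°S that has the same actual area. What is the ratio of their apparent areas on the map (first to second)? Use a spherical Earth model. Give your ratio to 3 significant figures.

1.27

For the equirectangular projection with φ₀ = 0 (plate carrée), h = 1 along meridians and k = sec φ along parallels.
Areal scale at 48.3°: h·k = 1.000 × 1.503 = 1.503.
Areal scale at 32.3°: h·k = 1.000 × 1.183 = 1.183.
Ratio = 1.503/1.183 ≈ 1.27.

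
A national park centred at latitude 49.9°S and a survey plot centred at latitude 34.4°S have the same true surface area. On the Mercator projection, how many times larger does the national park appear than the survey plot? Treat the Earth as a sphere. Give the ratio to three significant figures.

On Mercator, area is exaggerated by sec²φ = 1/cos²φ.
At 49.9°: sec²(49.9°) = 1/0.6441² = 2.410.
At 34.4°: sec²(34.4°) = 1/0.8251² = 1.469.
Ratio = 2.410/1.469 = cos²(34.4°)/cos²(49.9°) ≈ 1.64.

1.64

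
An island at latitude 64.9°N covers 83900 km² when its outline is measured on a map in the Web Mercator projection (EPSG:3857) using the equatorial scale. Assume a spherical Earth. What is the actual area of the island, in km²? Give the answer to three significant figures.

15100 km²

The Mercator projection is conformal; its linear scale factor is the same in every direction and equals sec φ = 1/cos φ.
Areal scale = k² = sec²φ = 1/cos²(64.9°) = 1/0.4242² = 5.557.
True area = apparent / (areal scale) = 83900 / 5.557 ≈ 15100 km².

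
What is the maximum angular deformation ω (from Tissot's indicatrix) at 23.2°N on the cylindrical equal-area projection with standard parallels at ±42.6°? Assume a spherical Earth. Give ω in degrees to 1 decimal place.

25.2°

A cylindrical equal-area projection with standard parallel φ₀ has meridian scale h = cos φ / cos φ₀ and parallel scale k = cos φ₀ / cos φ (so areas are preserved, h·k = 1).
At 23.2°: h = 1.249, k = 0.8009; principal scales a = 1.249, b = 0.8009.
sin(ω/2) = (a − b)/(a + b) = 0.4478/2.050 = 0.2185, so ω = 2 arcsin(0.2185) ≈ 25.2°.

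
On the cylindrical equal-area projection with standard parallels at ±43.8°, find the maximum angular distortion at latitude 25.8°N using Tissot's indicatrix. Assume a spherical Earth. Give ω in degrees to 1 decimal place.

25.1°

For cylindrical equal-area with standard parallel φ₀, h = cos φ / cos φ₀ and k = cos φ₀ / cos φ, so h·k = 1.
At 25.8°: h = 1.247, k = 0.8017; principal scales a = 1.247, b = 0.8017.
sin(ω/2) = (a − b)/(a + b) = 0.4457/2.049 = 0.2175, so ω = 2 arcsin(0.2175) ≈ 25.1°.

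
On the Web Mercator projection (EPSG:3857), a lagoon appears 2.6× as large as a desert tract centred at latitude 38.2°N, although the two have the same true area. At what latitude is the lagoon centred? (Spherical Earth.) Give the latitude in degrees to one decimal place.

On Mercator, (apparent₁)/(apparent₂) = sec²φ₁ / sec²φ₂ when true areas are equal.
cos²φ₂ / cos²φ₁ = 2.6  ⇒  cos φ₁ = cos 38.2° / √2.6 = 0.7859/1.612 = 0.4874.
φ₁ = arccos(0.4874) ≈ 60.8°.

60.8°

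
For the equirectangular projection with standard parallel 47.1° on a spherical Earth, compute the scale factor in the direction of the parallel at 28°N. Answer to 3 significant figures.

With standard parallel φ₀ = 47.1°, the equirectangular projection gives x = Rλ cos φ₀, y = Rφ, so h = 1 and k = cos 47.1° / cos φ.
k = cos 47.1° / cos 28° = 0.6807/0.8829 = 0.7710.

0.771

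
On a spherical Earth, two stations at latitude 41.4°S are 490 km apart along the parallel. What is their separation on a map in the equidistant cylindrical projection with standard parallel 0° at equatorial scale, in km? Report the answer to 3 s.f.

653 km

For the equirectangular projection with φ₀ = 0 (plate carrée), h = 1 along meridians and k = sec φ along parallels.
Along the parallel, k = sec 41.4° = 1/0.7501 = 1.333.
Map distance = 490 × 1.333 ≈ 653 km.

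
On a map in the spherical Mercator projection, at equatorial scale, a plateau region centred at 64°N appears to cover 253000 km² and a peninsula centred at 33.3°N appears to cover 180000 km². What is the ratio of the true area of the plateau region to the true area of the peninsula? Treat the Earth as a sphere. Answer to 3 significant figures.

0.387

On Mercator the areal scale is sec²φ, so true area = apparent × cos²φ.
True area of plateau region: 253000 × cos²(64°) = 253000 × 0.1922 = 48620 km².
True area of peninsula: 180000 × cos²(33.3°) = 180000 × 0.6986 = 125700 km².
Ratio = 48620 / 125700 ≈ 0.387.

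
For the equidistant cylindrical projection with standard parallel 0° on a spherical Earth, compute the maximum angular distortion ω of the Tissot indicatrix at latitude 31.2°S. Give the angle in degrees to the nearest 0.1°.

Plate carrée maps x = Rλ, y = Rφ. The meridian scale is h = 1 and the parallel scale is k = 1/cos φ = sec φ.
At 31.2°: h = 1.000, k = 1.169; principal scales a = 1.169, b = 1.000.
sin(ω/2) = (a − b)/(a + b) = 0.1691/2.169 = 0.07796, so ω = 2 arcsin(0.07796) ≈ 8.9°.

8.9°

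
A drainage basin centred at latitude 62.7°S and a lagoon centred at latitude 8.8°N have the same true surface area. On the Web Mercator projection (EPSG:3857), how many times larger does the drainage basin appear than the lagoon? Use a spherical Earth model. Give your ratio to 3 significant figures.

Mercator is conformal with k = sec φ, so areal scale = k² = sec²φ.
At 62.7°: sec²(62.7°) = 1/0.4586² = 4.754.
At 8.8°: sec²(8.8°) = 1/0.9882² = 1.024.
Ratio = 4.754/1.024 = cos²(8.8°)/cos²(62.7°) ≈ 4.64.

4.64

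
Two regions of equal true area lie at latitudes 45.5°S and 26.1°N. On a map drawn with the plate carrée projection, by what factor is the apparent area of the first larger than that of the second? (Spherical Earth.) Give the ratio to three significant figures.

1.28

For the equirectangular projection with φ₀ = 0 (plate carrée), h = 1 along meridians and k = sec φ along parallels.
Areal scale at 45.5°: h·k = 1.000 × 1.427 = 1.427.
Areal scale at 26.1°: h·k = 1.000 × 1.114 = 1.114.
Ratio = 1.427/1.114 ≈ 1.28.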